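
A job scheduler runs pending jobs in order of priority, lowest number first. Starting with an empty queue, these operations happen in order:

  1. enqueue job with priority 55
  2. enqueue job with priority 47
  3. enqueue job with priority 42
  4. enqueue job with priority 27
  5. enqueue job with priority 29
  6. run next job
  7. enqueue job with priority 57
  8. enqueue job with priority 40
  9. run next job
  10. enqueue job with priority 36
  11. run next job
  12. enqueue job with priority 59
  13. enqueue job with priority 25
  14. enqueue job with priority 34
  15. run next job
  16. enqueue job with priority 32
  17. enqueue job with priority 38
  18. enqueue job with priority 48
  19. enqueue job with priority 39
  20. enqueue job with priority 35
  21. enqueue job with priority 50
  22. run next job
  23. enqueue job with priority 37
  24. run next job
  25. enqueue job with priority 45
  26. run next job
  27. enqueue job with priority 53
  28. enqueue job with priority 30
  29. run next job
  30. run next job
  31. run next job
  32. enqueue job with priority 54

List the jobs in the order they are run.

insert 55 → {55}
insert 47 → {47, 55}
insert 42 → {42, 47, 55}
insert 27 → {27, 42, 47, 55}
insert 29 → {27, 29, 42, 47, 55}
run next job → 27; now {29, 42, 47, 55}
insert 57 → {29, 42, 47, 55, 57}
insert 40 → {29, 40, 42, 47, 55, 57}
run next job → 29; now {40, 42, 47, 55, 57}
insert 36 → {36, 40, 42, 47, 55, 57}
run next job → 36; now {40, 42, 47, 55, 57}
insert 59 → {40, 42, 47, 55, 57, 59}
insert 25 → {25, 40, 42, 47, 55, 57, 59}
insert 34 → {25, 34, 40, 42, 47, 55, 57, 59}
run next job → 25; now {34, 40, 42, 47, 55, 57, 59}
insert 32 → {32, 34, 40, 42, 47, 55, 57, 59}
insert 38 → {32, 34, 38, 40, 42, 47, 55, 57, 59}
insert 48 → {32, 34, 38, 40, 42, 47, 48, 55, 57, 59}
insert 39 → {32, 34, 38, 39, 40, 42, 47, 48, 55, 57, 59}
insert 35 → {32, 34, 35, 38, 39, 40, 42, 47, 48, 55, 57, 59}
insert 50 → {32, 34, 35, 38, 39, 40, 42, 47, 48, 50, 55, 57, 59}
run next job → 32; now {34, 35, 38, 39, 40, 42, 47, 48, 50, 55, 57, 59}
insert 37 → {34, 35, 37, 38, 39, 40, 42, 47, 48, 50, 55, 57, 59}
run next job → 34; now {35, 37, 38, 39, 40, 42, 47, 48, 50, 55, 57, 59}
insert 45 → {35, 37, 38, 39, 40, 42, 45, 47, 48, 50, 55, 57, 59}
run next job → 35; now {37, 38, 39, 40, 42, 45, 47, 48, 50, 55, 57, 59}
insert 53 → {37, 38, 39, 40, 42, 45, 47, 48, 50, 53, 55, 57, 59}
insert 30 → {30, 37, 38, 39, 40, 42, 45, 47, 48, 50, 53, 55, 57, 59}
run next job → 30; now {37, 38, 39, 40, 42, 45, 47, 48, 50, 53, 55, 57, 59}
run next job → 37; now {38, 39, 40, 42, 45, 47, 48, 50, 53, 55, 57, 59}
run next job → 38; now {39, 40, 42, 45, 47, 48, 50, 53, 55, 57, 59}
insert 54 → {39, 40, 42, 45, 47, 48, 50, 53, 54, 55, 57, 59}

27 → 29 → 36 → 25 → 32 → 34 → 35 → 30 → 37 → 38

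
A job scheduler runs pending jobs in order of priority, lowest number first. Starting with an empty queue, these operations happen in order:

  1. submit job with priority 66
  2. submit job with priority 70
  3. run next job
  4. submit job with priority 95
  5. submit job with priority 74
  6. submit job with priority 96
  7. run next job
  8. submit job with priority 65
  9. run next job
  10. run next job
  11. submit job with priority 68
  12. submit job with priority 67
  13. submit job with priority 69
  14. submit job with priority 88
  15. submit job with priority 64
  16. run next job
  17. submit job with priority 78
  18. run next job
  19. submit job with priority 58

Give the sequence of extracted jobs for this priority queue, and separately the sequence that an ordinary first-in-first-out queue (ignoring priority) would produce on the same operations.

priority queue: 66, 70, 65, 74, 64, 67; FIFO queue: [66, 70, 95, 74, 96, 65]

insert 66 → {66}
insert 70 → {66, 70}
run next job → 66; now {70}
insert 95 → {70, 95}
insert 74 → {70, 74, 95}
insert 96 → {70, 74, 95, 96}
run next job → 70; now {74, 95, 96}
insert 65 → {65, 74, 95, 96}
run next job → 65; now {74, 95, 96}
run next job → 74; now {95, 96}
insert 68 → {68, 95, 96}
insert 67 → {67, 68, 95, 96}
insert 69 → {67, 68, 69, 95, 96}
insert 88 → {67, 68, 69, 88, 95, 96}
insert 64 → {64, 67, 68, 69, 88, 95, 96}
run next job → 64; now {67, 68, 69, 88, 95, 96}
insert 78 → {67, 68, 69, 78, 88, 95, 96}
run next job → 67; now {68, 69, 78, 88, 95, 96}
insert 58 → {58, 68, 69, 78, 88, 95, 96}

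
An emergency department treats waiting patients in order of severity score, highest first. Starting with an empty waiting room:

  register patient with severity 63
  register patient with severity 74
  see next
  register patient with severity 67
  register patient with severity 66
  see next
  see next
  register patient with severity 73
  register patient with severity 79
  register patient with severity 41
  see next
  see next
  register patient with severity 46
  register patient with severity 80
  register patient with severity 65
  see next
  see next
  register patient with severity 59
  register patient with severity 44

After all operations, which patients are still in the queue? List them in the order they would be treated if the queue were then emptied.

insert 63 → {63}
insert 74 → {74, 63}
see next → 74; now {63}
insert 67 → {67, 63}
insert 66 → {67, 66, 63}
see next → 67; now {66, 63}
see next → 66; now {63}
insert 73 → {73, 63}
insert 79 → {79, 73, 63}
insert 41 → {79, 73, 63, 41}
see next → 79; now {73, 63, 41}
see next → 73; now {63, 41}
insert 46 → {63, 46, 41}
insert 80 → {80, 63, 46, 41}
insert 65 → {80, 65, 63, 46, 41}
see next → 80; now {65, 63, 46, 41}
see next → 65; now {63, 46, 41}
insert 59 → {63, 59, 46, 41}
insert 44 → {63, 59, 46, 44, 41}

63, 59, 46, 44, 41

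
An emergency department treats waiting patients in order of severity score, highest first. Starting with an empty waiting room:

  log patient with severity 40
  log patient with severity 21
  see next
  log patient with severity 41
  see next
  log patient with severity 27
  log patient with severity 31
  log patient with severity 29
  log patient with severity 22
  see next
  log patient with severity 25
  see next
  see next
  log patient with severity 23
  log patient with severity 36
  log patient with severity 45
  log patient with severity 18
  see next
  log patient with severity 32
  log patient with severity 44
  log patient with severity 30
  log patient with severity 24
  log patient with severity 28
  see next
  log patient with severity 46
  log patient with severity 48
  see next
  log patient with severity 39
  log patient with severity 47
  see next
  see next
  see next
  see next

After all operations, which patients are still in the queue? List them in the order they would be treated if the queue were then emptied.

[32, 30, 28, 25, 24, 23, 22, 21, 18]

insert 40 → {40}
insert 21 → {40, 21}
see next → 40; now {21}
insert 41 → {41, 21}
see next → 41; now {21}
insert 27 → {27, 21}
insert 31 → {31, 27, 21}
insert 29 → {31, 29, 27, 21}
insert 22 → {31, 29, 27, 22, 21}
see next → 31; now {29, 27, 22, 21}
insert 25 → {29, 27, 25, 22, 21}
see next → 29; now {27, 25, 22, 21}
see next → 27; now {25, 22, 21}
insert 23 → {25, 23, 22, 21}
insert 36 → {36, 25, 23, 22, 21}
insert 45 → {45, 36, 25, 23, 22, 21}
insert 18 → {45, 36, 25, 23, 22, 21, 18}
see next → 45; now {36, 25, 23, 22, 21, 18}
insert 32 → {36, 32, 25, 23, 22, 21, 18}
insert 44 → {44, 36, 32, 25, 23, 22, 21, 18}
insert 30 → {44, 36, 32, 30, 25, 23, 22, 21, 18}
insert 24 → {44, 36, 32, 30, 25, 24, 23, 22, 21, 18}
insert 28 → {44, 36, 32, 30, 28, 25, 24, 23, 22, 21, 18}
see next → 44; now {36, 32, 30, 28, 25, 24, 23, 22, 21, 18}
insert 46 → {46, 36, 32, 30, 28, 25, 24, 23, 22, 21, 18}
insert 48 → {48, 46, 36, 32, 30, 28, 25, 24, 23, 22, 21, 18}
see next → 48; now {46, 36, 32, 30, 28, 25, 24, 23, 22, 21, 18}
insert 39 → {46, 39, 36, 32, 30, 28, 25, 24, 23, 22, 21, 18}
insert 47 → {47, 46, 39, 36, 32, 30, 28, 25, 24, 23, 22, 21, 18}
see next → 47; now {46, 39, 36, 32, 30, 28, 25, 24, 23, 22, 21, 18}
see next → 46; now {39, 36, 32, 30, 28, 25, 24, 23, 22, 21, 18}
see next → 39; now {36, 32, 30, 28, 25, 24, 23, 22, 21, 18}
see next → 36; now {32, 30, 28, 25, 24, 23, 22, 21, 18}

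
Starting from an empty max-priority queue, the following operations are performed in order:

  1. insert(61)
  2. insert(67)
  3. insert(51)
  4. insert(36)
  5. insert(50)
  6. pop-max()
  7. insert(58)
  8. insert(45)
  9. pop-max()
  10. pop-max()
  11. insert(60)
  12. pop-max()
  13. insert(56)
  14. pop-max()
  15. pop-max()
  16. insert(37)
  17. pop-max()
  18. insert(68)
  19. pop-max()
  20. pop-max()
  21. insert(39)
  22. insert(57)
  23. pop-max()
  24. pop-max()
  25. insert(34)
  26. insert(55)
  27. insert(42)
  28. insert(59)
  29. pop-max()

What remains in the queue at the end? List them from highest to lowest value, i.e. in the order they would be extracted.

55 → 42 → 37 → 36 → 34

insert 61 → {61}
insert 67 → {67, 61}
insert 51 → {67, 61, 51}
insert 36 → {67, 61, 51, 36}
insert 50 → {67, 61, 51, 50, 36}
pop-max → 67; now {61, 51, 50, 36}
insert 58 → {61, 58, 51, 50, 36}
insert 45 → {61, 58, 51, 50, 45, 36}
pop-max → 61; now {58, 51, 50, 45, 36}
pop-max → 58; now {51, 50, 45, 36}
insert 60 → {60, 51, 50, 45, 36}
pop-max → 60; now {51, 50, 45, 36}
insert 56 → {56, 51, 50, 45, 36}
pop-max → 56; now {51, 50, 45, 36}
pop-max → 51; now {50, 45, 36}
insert 37 → {50, 45, 37, 36}
pop-max → 50; now {45, 37, 36}
insert 68 → {68, 45, 37, 36}
pop-max → 68; now {45, 37, 36}
pop-max → 45; now {37, 36}
insert 39 → {39, 37, 36}
insert 57 → {57, 39, 37, 36}
pop-max → 57; now {39, 37, 36}
pop-max → 39; now {37, 36}
insert 34 → {37, 36, 34}
insert 55 → {55, 37, 36, 34}
insert 42 → {55, 42, 37, 36, 34}
insert 59 → {59, 55, 42, 37, 36, 34}
pop-max → 59; now {55, 42, 37, 36, 34}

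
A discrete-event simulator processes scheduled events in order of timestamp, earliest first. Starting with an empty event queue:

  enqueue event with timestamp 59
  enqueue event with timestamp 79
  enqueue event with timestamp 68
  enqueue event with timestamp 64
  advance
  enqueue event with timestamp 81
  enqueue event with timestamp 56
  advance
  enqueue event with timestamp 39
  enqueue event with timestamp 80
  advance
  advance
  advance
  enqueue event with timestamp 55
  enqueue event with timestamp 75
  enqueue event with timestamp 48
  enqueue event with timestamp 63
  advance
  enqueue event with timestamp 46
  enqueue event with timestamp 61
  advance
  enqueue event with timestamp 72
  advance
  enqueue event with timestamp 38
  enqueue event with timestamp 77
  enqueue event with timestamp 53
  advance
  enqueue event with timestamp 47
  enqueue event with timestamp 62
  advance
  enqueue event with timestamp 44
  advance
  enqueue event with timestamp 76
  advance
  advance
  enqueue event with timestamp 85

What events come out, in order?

insert 59 → {59}
insert 79 → {59, 79}
insert 68 → {59, 68, 79}
insert 64 → {59, 64, 68, 79}
advance → 59; now {64, 68, 79}
insert 81 → {64, 68, 79, 81}
insert 56 → {56, 64, 68, 79, 81}
advance → 56; now {64, 68, 79, 81}
insert 39 → {39, 64, 68, 79, 81}
insert 80 → {39, 64, 68, 79, 80, 81}
advance → 39; now {64, 68, 79, 80, 81}
advance → 64; now {68, 79, 80, 81}
advance → 68; now {79, 80, 81}
insert 55 → {55, 79, 80, 81}
insert 75 → {55, 75, 79, 80, 81}
insert 48 → {48, 55, 75, 79, 80, 81}
insert 63 → {48, 55, 63, 75, 79, 80, 81}
advance → 48; now {55, 63, 75, 79, 80, 81}
insert 46 → {46, 55, 63, 75, 79, 80, 81}
insert 61 → {46, 55, 61, 63, 75, 79, 80, 81}
advance → 46; now {55, 61, 63, 75, 79, 80, 81}
insert 72 → {55, 61, 63, 72, 75, 79, 80, 81}
advance → 55; now {61, 63, 72, 75, 79, 80, 81}
insert 38 → {38, 61, 63, 72, 75, 79, 80, 81}
insert 77 → {38, 61, 63, 72, 75, 77, 79, 80, 81}
insert 53 → {38, 53, 61, 63, 72, 75, 77, 79, 80, 81}
advance → 38; now {53, 61, 63, 72, 75, 77, 79, 80, 81}
insert 47 → {47, 53, 61, 63, 72, 75, 77, 79, 80, 81}
insert 62 → {47, 53, 61, 62, 63, 72, 75, 77, 79, 80, 81}
advance → 47; now {53, 61, 62, 63, 72, 75, 77, 79, 80, 81}
insert 44 → {44, 53, 61, 62, 63, 72, 75, 77, 79, 80, 81}
advance → 44; now {53, 61, 62, 63, 72, 75, 77, 79, 80, 81}
insert 76 → {53, 61, 62, 63, 72, 75, 76, 77, 79, 80, 81}
advance → 53; now {61, 62, 63, 72, 75, 76, 77, 79, 80, 81}
advance → 61; now {62, 63, 72, 75, 76, 77, 79, 80, 81}
insert 85 → {62, 63, 72, 75, 76, 77, 79, 80, 81, 85}

59, 56, 39, 64, 68, 48, 46, 55, 38, 47, 44, 53, 61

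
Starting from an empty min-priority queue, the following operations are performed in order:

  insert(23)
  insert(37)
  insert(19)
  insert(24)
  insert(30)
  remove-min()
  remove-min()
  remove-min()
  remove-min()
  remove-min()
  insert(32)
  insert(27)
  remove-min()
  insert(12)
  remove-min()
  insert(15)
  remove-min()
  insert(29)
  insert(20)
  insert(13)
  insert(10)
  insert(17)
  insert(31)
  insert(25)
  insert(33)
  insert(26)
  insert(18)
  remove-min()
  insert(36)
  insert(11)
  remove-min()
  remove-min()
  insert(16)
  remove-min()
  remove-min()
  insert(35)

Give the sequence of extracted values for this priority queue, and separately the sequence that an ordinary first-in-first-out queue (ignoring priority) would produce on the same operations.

priority queue: 19 → 23 → 24 → 30 → 37 → 27 → 12 → 15 → 10 → 11 → 13 → 16 → 17; FIFO queue: 23, 37, 19, 24, 30, 32, 27, 12, 15, 29, 20, 13, 10

insert 23 → {23}
insert 37 → {23, 37}
insert 19 → {19, 23, 37}
insert 24 → {19, 23, 24, 37}
insert 30 → {19, 23, 24, 30, 37}
remove-min → 19; now {23, 24, 30, 37}
remove-min → 23; now {24, 30, 37}
remove-min → 24; now {30, 37}
remove-min → 30; now {37}
remove-min → 37; now {}
insert 32 → {32}
insert 27 → {27, 32}
remove-min → 27; now {32}
insert 12 → {12, 32}
remove-min → 12; now {32}
insert 15 → {15, 32}
remove-min → 15; now {32}
insert 29 → {29, 32}
insert 20 → {20, 29, 32}
insert 13 → {13, 20, 29, 32}
insert 10 → {10, 13, 20, 29, 32}
insert 17 → {10, 13, 17, 20, 29, 32}
insert 31 → {10, 13, 17, 20, 29, 31, 32}
insert 25 → {10, 13, 17, 20, 25, 29, 31, 32}
insert 33 → {10, 13, 17, 20, 25, 29, 31, 32, 33}
insert 26 → {10, 13, 17, 20, 25, 26, 29, 31, 32, 33}
insert 18 → {10, 13, 17, 18, 20, 25, 26, 29, 31, 32, 33}
remove-min → 10; now {13, 17, 18, 20, 25, 26, 29, 31, 32, 33}
insert 36 → {13, 17, 18, 20, 25, 26, 29, 31, 32, 33, 36}
insert 11 → {11, 13, 17, 18, 20, 25, 26, 29, 31, 32, 33, 36}
remove-min → 11; now {13, 17, 18, 20, 25, 26, 29, 31, 32, 33, 36}
remove-min → 13; now {17, 18, 20, 25, 26, 29, 31, 32, 33, 36}
insert 16 → {16, 17, 18, 20, 25, 26, 29, 31, 32, 33, 36}
remove-min → 16; now {17, 18, 20, 25, 26, 29, 31, 32, 33, 36}
remove-min → 17; now {18, 20, 25, 26, 29, 31, 32, 33, 36}
insert 35 → {18, 20, 25, 26, 29, 31, 32, 33, 35, 36}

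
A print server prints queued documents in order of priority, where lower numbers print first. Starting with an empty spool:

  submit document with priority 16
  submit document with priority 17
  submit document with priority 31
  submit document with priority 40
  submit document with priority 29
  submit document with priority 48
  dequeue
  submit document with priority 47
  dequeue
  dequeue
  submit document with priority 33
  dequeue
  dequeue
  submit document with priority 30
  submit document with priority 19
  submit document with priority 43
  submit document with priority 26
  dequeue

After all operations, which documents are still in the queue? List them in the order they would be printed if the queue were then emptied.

insert 16 → {16}
insert 17 → {16, 17}
insert 31 → {16, 17, 31}
insert 40 → {16, 17, 31, 40}
insert 29 → {16, 17, 29, 31, 40}
insert 48 → {16, 17, 29, 31, 40, 48}
dequeue → 16; now {17, 29, 31, 40, 48}
insert 47 → {17, 29, 31, 40, 47, 48}
dequeue → 17; now {29, 31, 40, 47, 48}
dequeue → 29; now {31, 40, 47, 48}
insert 33 → {31, 33, 40, 47, 48}
dequeue → 31; now {33, 40, 47, 48}
dequeue → 33; now {40, 47, 48}
insert 30 → {30, 40, 47, 48}
insert 19 → {19, 30, 40, 47, 48}
insert 43 → {19, 30, 40, 43, 47, 48}
insert 26 → {19, 26, 30, 40, 43, 47, 48}
dequeue → 19; now {26, 30, 40, 43, 47, 48}

[26, 30, 40, 43, 47, 48]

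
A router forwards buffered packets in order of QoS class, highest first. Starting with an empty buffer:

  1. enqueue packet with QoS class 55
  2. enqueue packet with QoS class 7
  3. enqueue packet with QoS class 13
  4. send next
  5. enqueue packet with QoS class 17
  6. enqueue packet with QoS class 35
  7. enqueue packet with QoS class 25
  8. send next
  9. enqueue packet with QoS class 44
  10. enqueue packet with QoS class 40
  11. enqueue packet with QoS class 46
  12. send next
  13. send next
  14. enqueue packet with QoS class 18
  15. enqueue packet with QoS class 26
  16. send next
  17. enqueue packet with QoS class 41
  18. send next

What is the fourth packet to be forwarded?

44

insert 55 → {55}
insert 7 → {55, 7}
insert 13 → {55, 13, 7}
send next → 55; now {13, 7}
insert 17 → {17, 13, 7}
insert 35 → {35, 17, 13, 7}
insert 25 → {35, 25, 17, 13, 7}
send next → 35; now {25, 17, 13, 7}
insert 44 → {44, 25, 17, 13, 7}
insert 40 → {44, 40, 25, 17, 13, 7}
insert 46 → {46, 44, 40, 25, 17, 13, 7}
send next → 46; now {44, 40, 25, 17, 13, 7}
send next → 44; now {40, 25, 17, 13, 7}
insert 18 → {40, 25, 18, 17, 13, 7}
insert 26 → {40, 26, 25, 18, 17, 13, 7}
send next → 40; now {26, 25, 18, 17, 13, 7}
insert 41 → {41, 26, 25, 18, 17, 13, 7}
send next → 41; now {26, 25, 18, 17, 13, 7}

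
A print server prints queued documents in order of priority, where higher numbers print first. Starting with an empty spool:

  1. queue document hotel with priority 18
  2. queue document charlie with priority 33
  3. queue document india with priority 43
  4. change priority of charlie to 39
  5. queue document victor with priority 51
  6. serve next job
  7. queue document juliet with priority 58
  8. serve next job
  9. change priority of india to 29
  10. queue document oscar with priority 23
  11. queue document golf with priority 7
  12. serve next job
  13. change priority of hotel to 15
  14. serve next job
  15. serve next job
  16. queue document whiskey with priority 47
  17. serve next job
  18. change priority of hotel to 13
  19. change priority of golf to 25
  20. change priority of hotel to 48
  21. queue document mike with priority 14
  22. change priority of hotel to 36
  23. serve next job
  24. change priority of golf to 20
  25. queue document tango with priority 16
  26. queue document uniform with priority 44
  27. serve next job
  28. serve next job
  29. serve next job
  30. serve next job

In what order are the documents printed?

victor, juliet, charlie, india, oscar, whiskey, hotel, uniform, golf, tango, mike

add hotel (priority 18) → {hotel:18}
add charlie (priority 33) → {charlie:33, hotel:18}
add india (priority 43) → {india:43, charlie:33, hotel:18}
update charlie to priority 39 → {india:43, charlie:39, hotel:18}
add victor (priority 51) → {victor:51, india:43, charlie:39, hotel:18}
serve next job → victor; now {india:43, charlie:39, hotel:18}
add juliet (priority 58) → {juliet:58, india:43, charlie:39, hotel:18}
serve next job → juliet; now {india:43, charlie:39, hotel:18}
update india to priority 29 → {charlie:39, india:29, hotel:18}
add oscar (priority 23) → {charlie:39, india:29, oscar:23, hotel:18}
add golf (priority 7) → {charlie:39, india:29, oscar:23, hotel:18, golf:7}
serve next job → charlie; now {india:29, oscar:23, hotel:18, golf:7}
update hotel to priority 15 → {india:29, oscar:23, hotel:15, golf:7}
serve next job → india; now {oscar:23, hotel:15, golf:7}
serve next job → oscar; now {hotel:15, golf:7}
add whiskey (priority 47) → {whiskey:47, hotel:15, golf:7}
serve next job → whiskey; now {hotel:15, golf:7}
update hotel to priority 13 → {hotel:13, golf:7}
update golf to priority 25 → {golf:25, hotel:13}
update hotel to priority 48 → {hotel:48, golf:25}
add mike (priority 14) → {hotel:48, golf:25, mike:14}
update hotel to priority 36 → {hotel:36, golf:25, mike:14}
serve next job → hotel; now {golf:25, mike:14}
update golf to priority 20 → {golf:20, mike:14}
add tango (priority 16) → {golf:20, tango:16, mike:14}
add uniform (priority 44) → {uniform:44, golf:20, tango:16, mike:14}
serve next job → uniform; now {golf:20, tango:16, mike:14}
serve next job → golf; now {tango:16, mike:14}
serve next job → tango; now {mike:14}
serve next job → mike; now {}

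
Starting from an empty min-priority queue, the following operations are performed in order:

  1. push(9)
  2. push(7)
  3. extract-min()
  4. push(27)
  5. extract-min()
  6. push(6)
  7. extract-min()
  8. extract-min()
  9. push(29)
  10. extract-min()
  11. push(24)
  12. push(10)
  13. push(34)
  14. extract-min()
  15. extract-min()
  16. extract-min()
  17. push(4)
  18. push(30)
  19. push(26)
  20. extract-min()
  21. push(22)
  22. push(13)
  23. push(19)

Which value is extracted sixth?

10

insert 9 → {9}
insert 7 → {7, 9}
extract-min → 7; now {9}
insert 27 → {9, 27}
extract-min → 9; now {27}
insert 6 → {6, 27}
extract-min → 6; now {27}
extract-min → 27; now {}
insert 29 → {29}
extract-min → 29; now {}
insert 24 → {24}
insert 10 → {10, 24}
insert 34 → {10, 24, 34}
extract-min → 10; now {24, 34}
extract-min → 24; now {34}
extract-min → 34; now {}
insert 4 → {4}
insert 30 → {4, 30}
insert 26 → {4, 26, 30}
extract-min → 4; now {26, 30}
insert 22 → {22, 26, 30}
insert 13 → {13, 22, 26, 30}
insert 19 → {13, 19, 22, 26, 30}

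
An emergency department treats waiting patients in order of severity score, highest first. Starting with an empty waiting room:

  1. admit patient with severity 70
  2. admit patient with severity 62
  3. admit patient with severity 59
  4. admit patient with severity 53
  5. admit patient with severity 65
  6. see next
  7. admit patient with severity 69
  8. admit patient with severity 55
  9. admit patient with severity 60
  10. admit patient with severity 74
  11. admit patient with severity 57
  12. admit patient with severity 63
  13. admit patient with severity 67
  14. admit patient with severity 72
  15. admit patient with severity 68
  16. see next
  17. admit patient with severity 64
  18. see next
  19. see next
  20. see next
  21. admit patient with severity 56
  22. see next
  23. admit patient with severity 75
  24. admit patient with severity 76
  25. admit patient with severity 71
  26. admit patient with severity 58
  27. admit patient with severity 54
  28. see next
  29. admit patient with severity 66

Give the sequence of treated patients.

insert 70 → {70}
insert 62 → {70, 62}
insert 59 → {70, 62, 59}
insert 53 → {70, 62, 59, 53}
insert 65 → {70, 65, 62, 59, 53}
see next → 70; now {65, 62, 59, 53}
insert 69 → {69, 65, 62, 59, 53}
insert 55 → {69, 65, 62, 59, 55, 53}
insert 60 → {69, 65, 62, 60, 59, 55, 53}
insert 74 → {74, 69, 65, 62, 60, 59, 55, 53}
insert 57 → {74, 69, 65, 62, 60, 59, 57, 55, 53}
insert 63 → {74, 69, 65, 63, 62, 60, 59, 57, 55, 53}
insert 67 → {74, 69, 67, 65, 63, 62, 60, 59, 57, 55, 53}
insert 72 → {74, 72, 69, 67, 65, 63, 62, 60, 59, 57, 55, 53}
insert 68 → {74, 72, 69, 68, 67, 65, 63, 62, 60, 59, 57, 55, 53}
see next → 74; now {72, 69, 68, 67, 65, 63, 62, 60, 59, 57, 55, 53}
insert 64 → {72, 69, 68, 67, 65, 64, 63, 62, 60, 59, 57, 55, 53}
see next → 72; now {69, 68, 67, 65, 64, 63, 62, 60, 59, 57, 55, 53}
see next → 69; now {68, 67, 65, 64, 63, 62, 60, 59, 57, 55, 53}
see next → 68; now {67, 65, 64, 63, 62, 60, 59, 57, 55, 53}
insert 56 → {67, 65, 64, 63, 62, 60, 59, 57, 56, 55, 53}
see next → 67; now {65, 64, 63, 62, 60, 59, 57, 56, 55, 53}
insert 75 → {75, 65, 64, 63, 62, 60, 59, 57, 56, 55, 53}
insert 76 → {76, 75, 65, 64, 63, 62, 60, 59, 57, 56, 55, 53}
insert 71 → {76, 75, 71, 65, 64, 63, 62, 60, 59, 57, 56, 55, 53}
insert 58 → {76, 75, 71, 65, 64, 63, 62, 60, 59, 58, 57, 56, 55, 53}
insert 54 → {76, 75, 71, 65, 64, 63, 62, 60, 59, 58, 57, 56, 55, 54, 53}
see next → 76; now {75, 71, 65, 64, 63, 62, 60, 59, 58, 57, 56, 55, 54, 53}
insert 66 → {75, 71, 66, 65, 64, 63, 62, 60, 59, 58, 57, 56, 55, 54, 53}

70, 74, 72, 69, 68, 67, 76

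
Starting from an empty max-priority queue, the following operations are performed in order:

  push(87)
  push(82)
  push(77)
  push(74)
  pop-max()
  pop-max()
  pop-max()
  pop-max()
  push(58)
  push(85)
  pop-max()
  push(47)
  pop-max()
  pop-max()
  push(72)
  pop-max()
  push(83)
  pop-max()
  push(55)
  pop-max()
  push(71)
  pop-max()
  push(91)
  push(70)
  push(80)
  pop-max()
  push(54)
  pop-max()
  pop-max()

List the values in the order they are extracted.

insert 87 → {87}
insert 82 → {87, 82}
insert 77 → {87, 82, 77}
insert 74 → {87, 82, 77, 74}
pop-max → 87; now {82, 77, 74}
pop-max → 82; now {77, 74}
pop-max → 77; now {74}
pop-max → 74; now {}
insert 58 → {58}
insert 85 → {85, 58}
pop-max → 85; now {58}
insert 47 → {58, 47}
pop-max → 58; now {47}
pop-max → 47; now {}
insert 72 → {72}
pop-max → 72; now {}
insert 83 → {83}
pop-max → 83; now {}
insert 55 → {55}
pop-max → 55; now {}
insert 71 → {71}
pop-max → 71; now {}
insert 91 → {91}
insert 70 → {91, 70}
insert 80 → {91, 80, 70}
pop-max → 91; now {80, 70}
insert 54 → {80, 70, 54}
pop-max → 80; now {70, 54}
pop-max → 70; now {54}

87 → 82 → 77 → 74 → 85 → 58 → 47 → 72 → 83 → 55 → 71 → 91 → 80 → 70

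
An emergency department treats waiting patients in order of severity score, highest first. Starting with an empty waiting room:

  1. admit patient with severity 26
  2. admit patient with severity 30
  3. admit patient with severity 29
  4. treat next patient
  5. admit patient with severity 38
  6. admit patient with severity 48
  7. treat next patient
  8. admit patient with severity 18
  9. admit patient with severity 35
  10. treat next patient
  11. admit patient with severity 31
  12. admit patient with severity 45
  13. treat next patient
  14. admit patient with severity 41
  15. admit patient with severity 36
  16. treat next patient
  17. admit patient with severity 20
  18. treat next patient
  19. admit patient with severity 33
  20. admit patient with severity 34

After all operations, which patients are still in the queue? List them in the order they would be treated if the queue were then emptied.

insert 26 → {26}
insert 30 → {30, 26}
insert 29 → {30, 29, 26}
treat next patient → 30; now {29, 26}
insert 38 → {38, 29, 26}
insert 48 → {48, 38, 29, 26}
treat next patient → 48; now {38, 29, 26}
insert 18 → {38, 29, 26, 18}
insert 35 → {38, 35, 29, 26, 18}
treat next patient → 38; now {35, 29, 26, 18}
insert 31 → {35, 31, 29, 26, 18}
insert 45 → {45, 35, 31, 29, 26, 18}
treat next patient → 45; now {35, 31, 29, 26, 18}
insert 41 → {41, 35, 31, 29, 26, 18}
insert 36 → {41, 36, 35, 31, 29, 26, 18}
treat next patient → 41; now {36, 35, 31, 29, 26, 18}
insert 20 → {36, 35, 31, 29, 26, 20, 18}
treat next patient → 36; now {35, 31, 29, 26, 20, 18}
insert 33 → {35, 33, 31, 29, 26, 20, 18}
insert 34 → {35, 34, 33, 31, 29, 26, 20, 18}

[35, 34, 33, 31, 29, 26, 20, 18]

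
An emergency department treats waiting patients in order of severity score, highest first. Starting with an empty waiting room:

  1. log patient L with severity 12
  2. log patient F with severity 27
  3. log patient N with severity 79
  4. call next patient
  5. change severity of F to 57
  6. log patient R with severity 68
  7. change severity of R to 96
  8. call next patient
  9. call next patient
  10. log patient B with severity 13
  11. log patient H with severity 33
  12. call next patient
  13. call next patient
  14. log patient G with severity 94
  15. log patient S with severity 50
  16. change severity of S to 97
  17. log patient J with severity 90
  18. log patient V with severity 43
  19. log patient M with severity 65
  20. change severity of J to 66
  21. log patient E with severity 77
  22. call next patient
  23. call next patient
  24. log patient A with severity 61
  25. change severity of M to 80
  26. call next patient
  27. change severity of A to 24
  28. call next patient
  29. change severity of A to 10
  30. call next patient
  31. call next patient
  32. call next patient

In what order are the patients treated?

N, R, F, H, B, S, G, M, E, J, V, L

add L (severity 12) → {L:12}
add F (severity 27) → {F:27, L:12}
add N (severity 79) → {N:79, F:27, L:12}
call next patient → N; now {F:27, L:12}
update F to severity 57 → {F:57, L:12}
add R (severity 68) → {R:68, F:57, L:12}
update R to severity 96 → {R:96, F:57, L:12}
call next patient → R; now {F:57, L:12}
call next patient → F; now {L:12}
add B (severity 13) → {B:13, L:12}
add H (severity 33) → {H:33, B:13, L:12}
call next patient → H; now {B:13, L:12}
call next patient → B; now {L:12}
add G (severity 94) → {G:94, L:12}
add S (severity 50) → {G:94, S:50, L:12}
update S to severity 97 → {S:97, G:94, L:12}
add J (severity 90) → {S:97, G:94, J:90, L:12}
add V (severity 43) → {S:97, G:94, J:90, V:43, L:12}
add M (severity 65) → {S:97, G:94, J:90, M:65, V:43, L:12}
update J to severity 66 → {S:97, G:94, J:66, M:65, V:43, L:12}
add E (severity 77) → {S:97, G:94, E:77, J:66, M:65, V:43, L:12}
call next patient → S; now {G:94, E:77, J:66, M:65, V:43, L:12}
call next patient → G; now {E:77, J:66, M:65, V:43, L:12}
add A (severity 61) → {E:77, J:66, M:65, A:61, V:43, L:12}
update M to severity 80 → {M:80, E:77, J:66, A:61, V:43, L:12}
call next patient → M; now {E:77, J:66, A:61, V:43, L:12}
update A to severity 24 → {E:77, J:66, V:43, A:24, L:12}
call next patient → E; now {J:66, V:43, A:24, L:12}
update A to severity 10 → {J:66, V:43, L:12, A:10}
call next patient → J; now {V:43, L:12, A:10}
call next patient → V; now {L:12, A:10}
call next patient → L; now {A:10}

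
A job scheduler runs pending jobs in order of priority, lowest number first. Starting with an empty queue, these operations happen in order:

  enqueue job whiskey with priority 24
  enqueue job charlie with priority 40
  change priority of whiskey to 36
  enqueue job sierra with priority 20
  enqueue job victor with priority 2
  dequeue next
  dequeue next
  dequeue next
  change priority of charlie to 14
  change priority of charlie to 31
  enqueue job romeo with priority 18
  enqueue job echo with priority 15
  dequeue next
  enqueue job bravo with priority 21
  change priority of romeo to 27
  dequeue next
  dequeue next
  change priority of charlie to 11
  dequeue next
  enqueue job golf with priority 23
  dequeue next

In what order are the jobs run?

add whiskey (priority 24) → {whiskey:24}
add charlie (priority 40) → {whiskey:24, charlie:40}
update whiskey to priority 36 → {whiskey:36, charlie:40}
add sierra (priority 20) → {sierra:20, whiskey:36, charlie:40}
add victor (priority 2) → {victor:2, sierra:20, whiskey:36, charlie:40}
dequeue next → victor; now {sierra:20, whiskey:36, charlie:40}
dequeue next → sierra; now {whiskey:36, charlie:40}
dequeue next → whiskey; now {charlie:40}
update charlie to priority 14 → {charlie:14}
update charlie to priority 31 → {charlie:31}
add romeo (priority 18) → {romeo:18, charlie:31}
add echo (priority 15) → {echo:15, romeo:18, charlie:31}
dequeue next → echo; now {romeo:18, charlie:31}
add bravo (priority 21) → {romeo:18, bravo:21, charlie:31}
update romeo to priority 27 → {bravo:21, romeo:27, charlie:31}
dequeue next → bravo; now {romeo:27, charlie:31}
dequeue next → romeo; now {charlie:31}
update charlie to priority 11 → {charlie:11}
dequeue next → charlie; now {}
add golf (priority 23) → {golf:23}
dequeue next → golf; now {}

victor → sierra → whiskey → echo → bravo → romeo → charlie → golf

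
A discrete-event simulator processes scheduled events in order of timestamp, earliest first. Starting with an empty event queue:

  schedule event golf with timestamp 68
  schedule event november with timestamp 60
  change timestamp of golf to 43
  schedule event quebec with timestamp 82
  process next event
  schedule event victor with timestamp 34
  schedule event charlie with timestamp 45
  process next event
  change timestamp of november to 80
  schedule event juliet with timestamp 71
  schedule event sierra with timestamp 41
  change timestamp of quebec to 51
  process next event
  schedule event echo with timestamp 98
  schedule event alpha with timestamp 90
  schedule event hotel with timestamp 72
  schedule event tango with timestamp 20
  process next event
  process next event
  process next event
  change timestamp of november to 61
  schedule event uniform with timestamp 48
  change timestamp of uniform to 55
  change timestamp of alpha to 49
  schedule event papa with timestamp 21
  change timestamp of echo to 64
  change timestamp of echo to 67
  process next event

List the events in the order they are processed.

golf → victor → sierra → tango → charlie → quebec → papa

add golf (timestamp 68) → {golf:68}
add november (timestamp 60) → {november:60, golf:68}
update golf to timestamp 43 → {golf:43, november:60}
add quebec (timestamp 82) → {golf:43, november:60, quebec:82}
process next event → golf; now {november:60, quebec:82}
add victor (timestamp 34) → {victor:34, november:60, quebec:82}
add charlie (timestamp 45) → {victor:34, charlie:45, november:60, quebec:82}
process next event → victor; now {charlie:45, november:60, quebec:82}
update november to timestamp 80 → {charlie:45, november:80, quebec:82}
add juliet (timestamp 71) → {charlie:45, juliet:71, november:80, quebec:82}
add sierra (timestamp 41) → {sierra:41, charlie:45, juliet:71, november:80, quebec:82}
update quebec to timestamp 51 → {sierra:41, charlie:45, quebec:51, juliet:71, november:80}
process next event → sierra; now {charlie:45, quebec:51, juliet:71, november:80}
add echo (timestamp 98) → {charlie:45, quebec:51, juliet:71, november:80, echo:98}
add alpha (timestamp 90) → {charlie:45, quebec:51, juliet:71, november:80, alpha:90, echo:98}
add hotel (timestamp 72) → {charlie:45, quebec:51, juliet:71, hotel:72, november:80, alpha:90, echo:98}
add tango (timestamp 20) → {tango:20, charlie:45, quebec:51, juliet:71, hotel:72, november:80, alpha:90, echo:98}
process next event → tango; now {charlie:45, quebec:51, juliet:71, hotel:72, november:80, alpha:90, echo:98}
process next event → charlie; now {quebec:51, juliet:71, hotel:72, november:80, alpha:90, echo:98}
process next event → quebec; now {juliet:71, hotel:72, november:80, alpha:90, echo:98}
update november to timestamp 61 → {november:61, juliet:71, hotel:72, alpha:90, echo:98}
add uniform (timestamp 48) → {uniform:48, november:61, juliet:71, hotel:72, alpha:90, echo:98}
update uniform to timestamp 55 → {uniform:55, november:61, juliet:71, hotel:72, alpha:90, echo:98}
update alpha to timestamp 49 → {alpha:49, uniform:55, november:61, juliet:71, hotel:72, echo:98}
add papa (timestamp 21) → {papa:21, alpha:49, uniform:55, november:61, juliet:71, hotel:72, echo:98}
update echo to timestamp 64 → {papa:21, alpha:49, uniform:55, november:61, echo:64, juliet:71, hotel:72}
update echo to timestamp 67 → {papa:21, alpha:49, uniform:55, november:61, echo:67, juliet:71, hotel:72}
process next event → papa; now {alpha:49, uniform:55, november:61, echo:67, juliet:71, hotel:72}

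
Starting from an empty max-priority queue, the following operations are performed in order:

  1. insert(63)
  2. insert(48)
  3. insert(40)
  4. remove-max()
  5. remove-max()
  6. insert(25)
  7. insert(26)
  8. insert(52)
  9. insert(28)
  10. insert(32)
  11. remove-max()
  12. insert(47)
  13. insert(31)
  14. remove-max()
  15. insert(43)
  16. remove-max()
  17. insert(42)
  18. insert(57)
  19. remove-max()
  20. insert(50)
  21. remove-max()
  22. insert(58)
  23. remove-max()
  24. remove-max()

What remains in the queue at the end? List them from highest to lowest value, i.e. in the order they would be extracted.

40 → 32 → 31 → 28 → 26 → 25

insert 63 → {63}
insert 48 → {63, 48}
insert 40 → {63, 48, 40}
remove-max → 63; now {48, 40}
remove-max → 48; now {40}
insert 25 → {40, 25}
insert 26 → {40, 26, 25}
insert 52 → {52, 40, 26, 25}
insert 28 → {52, 40, 28, 26, 25}
insert 32 → {52, 40, 32, 28, 26, 25}
remove-max → 52; now {40, 32, 28, 26, 25}
insert 47 → {47, 40, 32, 28, 26, 25}
insert 31 → {47, 40, 32, 31, 28, 26, 25}
remove-max → 47; now {40, 32, 31, 28, 26, 25}
insert 43 → {43, 40, 32, 31, 28, 26, 25}
remove-max → 43; now {40, 32, 31, 28, 26, 25}
insert 42 → {42, 40, 32, 31, 28, 26, 25}
insert 57 → {57, 42, 40, 32, 31, 28, 26, 25}
remove-max → 57; now {42, 40, 32, 31, 28, 26, 25}
insert 50 → {50, 42, 40, 32, 31, 28, 26, 25}
remove-max → 50; now {42, 40, 32, 31, 28, 26, 25}
insert 58 → {58, 42, 40, 32, 31, 28, 26, 25}
remove-max → 58; now {42, 40, 32, 31, 28, 26, 25}
remove-max → 42; now {40, 32, 31, 28, 26, 25}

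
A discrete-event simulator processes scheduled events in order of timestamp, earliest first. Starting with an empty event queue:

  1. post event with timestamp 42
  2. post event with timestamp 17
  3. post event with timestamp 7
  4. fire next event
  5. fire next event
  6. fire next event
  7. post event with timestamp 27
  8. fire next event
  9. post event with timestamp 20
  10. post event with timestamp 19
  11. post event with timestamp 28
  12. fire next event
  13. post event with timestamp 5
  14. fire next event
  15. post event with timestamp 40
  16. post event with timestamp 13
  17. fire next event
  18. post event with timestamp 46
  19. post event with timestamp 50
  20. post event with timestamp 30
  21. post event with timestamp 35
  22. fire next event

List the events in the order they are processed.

[7, 17, 42, 27, 19, 5, 13, 20]

insert 42 → {42}
insert 17 → {17, 42}
insert 7 → {7, 17, 42}
fire next event → 7; now {17, 42}
fire next event → 17; now {42}
fire next event → 42; now {}
insert 27 → {27}
fire next event → 27; now {}
insert 20 → {20}
insert 19 → {19, 20}
insert 28 → {19, 20, 28}
fire next event → 19; now {20, 28}
insert 5 → {5, 20, 28}
fire next event → 5; now {20, 28}
insert 40 → {20, 28, 40}
insert 13 → {13, 20, 28, 40}
fire next event → 13; now {20, 28, 40}
insert 46 → {20, 28, 40, 46}
insert 50 → {20, 28, 40, 46, 50}
insert 30 → {20, 28, 30, 40, 46, 50}
insert 35 → {20, 28, 30, 35, 40, 46, 50}
fire next event → 20; now {28, 30, 35, 40, 46, 50}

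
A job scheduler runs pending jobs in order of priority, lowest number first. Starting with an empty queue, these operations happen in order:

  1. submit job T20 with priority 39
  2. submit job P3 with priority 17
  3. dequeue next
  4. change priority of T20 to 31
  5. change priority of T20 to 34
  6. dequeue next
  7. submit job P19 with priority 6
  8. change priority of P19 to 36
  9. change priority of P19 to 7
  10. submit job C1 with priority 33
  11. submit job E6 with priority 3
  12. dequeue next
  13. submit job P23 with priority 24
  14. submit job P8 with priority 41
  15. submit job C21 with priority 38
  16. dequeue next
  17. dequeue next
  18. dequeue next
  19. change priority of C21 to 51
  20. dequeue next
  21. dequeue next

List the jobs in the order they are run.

P3 → T20 → E6 → P19 → P23 → C1 → P8 → C21

add T20 (priority 39) → {T20:39}
add P3 (priority 17) → {P3:17, T20:39}
dequeue next → P3; now {T20:39}
update T20 to priority 31 → {T20:31}
update T20 to priority 34 → {T20:34}
dequeue next → T20; now {}
add P19 (priority 6) → {P19:6}
update P19 to priority 36 → {P19:36}
update P19 to priority 7 → {P19:7}
add C1 (priority 33) → {P19:7, C1:33}
add E6 (priority 3) → {E6:3, P19:7, C1:33}
dequeue next → E6; now {P19:7, C1:33}
add P23 (priority 24) → {P19:7, P23:24, C1:33}
add P8 (priority 41) → {P19:7, P23:24, C1:33, P8:41}
add C21 (priority 38) → {P19:7, P23:24, C1:33, C21:38, P8:41}
dequeue next → P19; now {P23:24, C1:33, C21:38, P8:41}
dequeue next → P23; now {C1:33, C21:38, P8:41}
dequeue next → C1; now {C21:38, P8:41}
update C21 to priority 51 → {P8:41, C21:51}
dequeue next → P8; now {C21:51}
dequeue next → C21; now {}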